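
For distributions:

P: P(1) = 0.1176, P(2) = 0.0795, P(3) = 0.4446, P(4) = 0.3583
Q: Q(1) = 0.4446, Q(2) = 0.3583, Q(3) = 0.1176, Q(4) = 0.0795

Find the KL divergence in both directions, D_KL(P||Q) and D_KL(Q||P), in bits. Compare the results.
D_KL(P||Q) = 1.2330 bits, D_KL(Q||P) = 1.2330 bits. The two directions give exactly the same value for this pair.

D_KL(P||Q) = Σ P(x) log₂(P(x)/Q(x))

Computing term by term:
  P(1)·log₂(P(1)/Q(1)) = 0.1176·log₂(0.1176/0.4446) = -0.22563
  P(2)·log₂(P(2)/Q(2)) = 0.0795·log₂(0.0795/0.3583) = -0.17269
  P(3)·log₂(P(3)/Q(3)) = 0.4446·log₂(0.4446/0.1176) = 0.85302
  P(4)·log₂(P(4)/Q(4)) = 0.3583·log₂(0.3583/0.0795) = 0.77828

D_KL(P||Q) = -0.22563 - 0.17269 + 0.85302 + 0.77828 = 1.23298 ≈ 1.2330 bits

D_KL(Q||P) = Σ Q(x) log₂(Q(x)/P(x))

Computing term by term:
  Q(1)·log₂(Q(1)/P(1)) = 0.4446·log₂(0.4446/0.1176) = 0.85302
  Q(2)·log₂(Q(2)/P(2)) = 0.3583·log₂(0.3583/0.0795) = 0.77828
  Q(3)·log₂(Q(3)/P(3)) = 0.1176·log₂(0.1176/0.4446) = -0.22563
  Q(4)·log₂(Q(4)/P(4)) = 0.0795·log₂(0.0795/0.3583) = -0.17269

D_KL(Q||P) = 0.85302 + 0.77828 - 0.22563 - 0.17269 = 1.23298 ≈ 1.2330 bits

These ARE equal here. Q is P with outcomes relabeled (Q(1) = P(3), Q(2) = P(4), Q(3) = P(1), Q(4) = P(2)) by a relabeling that is its own inverse, so the two sums contain exactly the same terms in a different order. This is a special case — KL divergence is not symmetric in general: D_KL(P||Q) ≠ D_KL(Q||P) for most P, Q.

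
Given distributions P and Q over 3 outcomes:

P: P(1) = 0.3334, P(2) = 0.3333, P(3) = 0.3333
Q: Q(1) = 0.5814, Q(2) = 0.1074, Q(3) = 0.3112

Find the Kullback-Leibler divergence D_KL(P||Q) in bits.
0.3101 bits

D_KL(P||Q) = Σ P(x) log₂(P(x)/Q(x))

Computing term by term:
  P(1)·log₂(P(1)/Q(1)) = 0.3334·log₂(0.3334/0.5814) = -0.26748
  P(2)·log₂(P(2)/Q(2)) = 0.3333·log₂(0.3333/0.1074) = 0.54455
  P(3)·log₂(P(3)/Q(3)) = 0.3333·log₂(0.3333/0.3112) = 0.03299

D_KL(P||Q) = -0.26748 + 0.54455 + 0.03299 = 0.31006 ≈ 0.3101 bits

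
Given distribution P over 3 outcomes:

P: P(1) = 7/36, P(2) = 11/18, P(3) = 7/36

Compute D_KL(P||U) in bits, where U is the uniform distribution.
0.2320 bits

U(i) = 1/3 for all i

D_KL(P||U) = Σ P(x) log₂(P(x) / (1/3))
           = Σ P(x) log₂(P(x)) + log₂(3)
           = log₂(3) - H(P)

H(P) = -Σ P(x) log₂(P(x)):
  -P(1)·log₂(P(1)) = -(7/36)·log₂(7/36) = 0.45939
  -P(2)·log₂(P(2)) = -(11/18)·log₂(11/18) = 0.43419
  -P(3)·log₂(P(3)) = -(7/36)·log₂(7/36) = 0.45939
H(P) = 0.45939 + 0.43419 + 0.45939 = 1.35297 bits

log₂(3) = 1.58496 bits

D_KL(P||U) = 1.58496 - 1.35297 = 0.23199 ≈ 0.2320 bits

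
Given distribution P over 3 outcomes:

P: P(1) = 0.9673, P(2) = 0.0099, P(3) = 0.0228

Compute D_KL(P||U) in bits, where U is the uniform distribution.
1.3483 bits

U(i) = 1/3 for all i

D_KL(P||U) = Σ P(x) log₂(P(x) / (1/3))
           = Σ P(x) log₂(P(x)) + log₂(3)
           = log₂(3) - H(P)

H(P) = -Σ P(x) log₂(P(x)):
  -P(1)·log₂(P(1)) = -(0.9673)·log₂(0.9673) = 0.04640
  -P(2)·log₂(P(2)) = -(0.0099)·log₂(0.0099) = 0.06592
  -P(3)·log₂(P(3)) = -(0.0228)·log₂(0.0228) = 0.12437
H(P) = 0.04640 + 0.06592 + 0.12437 = 0.23669 bits

log₂(3) = 1.58496 bits

D_KL(P||U) = 1.58496 - 0.23669 = 1.34827 ≈ 1.3483 bits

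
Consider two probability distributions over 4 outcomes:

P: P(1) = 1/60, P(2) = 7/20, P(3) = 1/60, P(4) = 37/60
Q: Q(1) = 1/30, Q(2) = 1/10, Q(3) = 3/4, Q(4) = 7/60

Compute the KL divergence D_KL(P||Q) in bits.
2.0057 bits

D_KL(P||Q) = Σ P(x) log₂(P(x)/Q(x))

Computing term by term:
  P(1)·log₂(P(1)/Q(1)) = (1/60)·log₂((1/60)/(1/30)) = -0.01667
  P(2)·log₂(P(2)/Q(2)) = (7/20)·log₂((7/20)/(1/10)) = 0.63257
  P(3)·log₂(P(3)/Q(3)) = (1/60)·log₂((1/60)/(3/4)) = -0.09153
  P(4)·log₂(P(4)/Q(4)) = (37/60)·log₂((37/60)/(7/60)) = 1.48129

D_KL(P||Q) = -0.01667 + 0.63257 - 0.09153 + 1.48129 = 2.00566 ≈ 2.0057 bits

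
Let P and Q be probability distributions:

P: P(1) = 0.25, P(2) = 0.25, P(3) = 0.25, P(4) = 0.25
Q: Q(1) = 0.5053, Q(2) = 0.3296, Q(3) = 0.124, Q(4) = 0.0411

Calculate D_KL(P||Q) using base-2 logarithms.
0.5506 bits

D_KL(P||Q) = Σ P(x) log₂(P(x)/Q(x))

Computing term by term:
  P(1)·log₂(P(1)/Q(1)) = 0.25·log₂(0.25/0.5053) = -0.25380
  P(2)·log₂(P(2)/Q(2)) = 0.25·log₂(0.25/0.3296) = -0.09970
  P(3)·log₂(P(3)/Q(3)) = 0.25·log₂(0.25/0.124) = 0.25290
  P(4)·log₂(P(4)/Q(4)) = 0.25·log₂(0.25/0.0411) = 0.65118

D_KL(P||Q) = -0.25380 - 0.09970 + 0.25290 + 0.65118 = 0.55058 ≈ 0.5506 bits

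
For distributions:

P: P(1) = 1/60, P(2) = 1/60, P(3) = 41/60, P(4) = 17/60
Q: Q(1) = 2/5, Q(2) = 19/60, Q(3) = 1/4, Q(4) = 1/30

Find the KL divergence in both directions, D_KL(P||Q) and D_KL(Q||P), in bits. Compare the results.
D_KL(P||Q) = 1.7189 bits, D_KL(Q||P) = 2.7136 bits. D_KL(Q||P) is larger than D_KL(P||Q) by 0.9947 bits; the two directions differ.

D_KL(P||Q) = Σ P(x) log₂(P(x)/Q(x))

Computing term by term:
  P(1)·log₂(P(1)/Q(1)) = (1/60)·log₂((1/60)/(2/5)) = -0.07642
  P(2)·log₂(P(2)/Q(2)) = (1/60)·log₂((1/60)/(19/60)) = -0.07080
  P(3)·log₂(P(3)/Q(3)) = (41/60)·log₂((41/60)/(1/4)) = 0.99129
  P(4)·log₂(P(4)/Q(4)) = (17/60)·log₂((17/60)/(1/30)) = 0.87478

D_KL(P||Q) = -0.07642 - 0.07080 + 0.99129 + 0.87478 = 1.71885 ≈ 1.7189 bits

D_KL(Q||P) = Σ Q(x) log₂(Q(x)/P(x))

Computing term by term:
  Q(1)·log₂(Q(1)/P(1)) = (2/5)·log₂((2/5)/(1/60)) = 1.83399
  Q(2)·log₂(Q(2)/P(2)) = (19/60)·log₂((19/60)/(1/60)) = 1.34518
  Q(3)·log₂(Q(3)/P(3)) = (1/4)·log₂((1/4)/(41/60)) = -0.36267
  Q(4)·log₂(Q(4)/P(4)) = (1/30)·log₂((1/30)/(17/60)) = -0.10292

D_KL(Q||P) = 1.83399 + 1.34518 - 0.36267 - 0.10292 = 2.71358 ≈ 2.7136 bits

These are NOT equal (difference: 0.9947 bits). KL divergence is asymmetric: D_KL(P||Q) ≠ D_KL(Q||P) in general.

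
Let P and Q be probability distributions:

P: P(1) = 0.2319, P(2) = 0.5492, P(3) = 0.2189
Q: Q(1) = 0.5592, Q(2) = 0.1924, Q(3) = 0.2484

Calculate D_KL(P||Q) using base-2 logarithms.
0.4967 bits

D_KL(P||Q) = Σ P(x) log₂(P(x)/Q(x))

Computing term by term:
  P(1)·log₂(P(1)/Q(1)) = 0.2319·log₂(0.2319/0.5592) = -0.29448
  P(2)·log₂(P(2)/Q(2)) = 0.5492·log₂(0.5492/0.1924) = 0.83106
  P(3)·log₂(P(3)/Q(3)) = 0.2189·log₂(0.2189/0.2484) = -0.03993

D_KL(P||Q) = -0.29448 + 0.83106 - 0.03993 = 0.49665 ≈ 0.4967 bits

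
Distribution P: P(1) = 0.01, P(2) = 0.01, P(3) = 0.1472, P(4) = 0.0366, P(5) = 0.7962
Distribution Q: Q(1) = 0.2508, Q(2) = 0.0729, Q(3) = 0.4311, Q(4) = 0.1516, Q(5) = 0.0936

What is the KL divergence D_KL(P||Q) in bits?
2.0807 bits

D_KL(P||Q) = Σ P(x) log₂(P(x)/Q(x))

Computing term by term:
  P(1)·log₂(P(1)/Q(1)) = 0.01·log₂(0.01/0.2508) = -0.04648
  P(2)·log₂(P(2)/Q(2)) = 0.01·log₂(0.01/0.0729) = -0.02866
  P(3)·log₂(P(3)/Q(3)) = 0.1472·log₂(0.1472/0.4311) = -0.22820
  P(4)·log₂(P(4)/Q(4)) = 0.0366·log₂(0.0366/0.1516) = -0.07504
  P(5)·log₂(P(5)/Q(5)) = 0.7962·log₂(0.7962/0.0936) = 2.45910

D_KL(P||Q) = -0.04648 - 0.02866 - 0.22820 - 0.07504 + 2.45910 = 2.08072 ≈ 2.0807 bits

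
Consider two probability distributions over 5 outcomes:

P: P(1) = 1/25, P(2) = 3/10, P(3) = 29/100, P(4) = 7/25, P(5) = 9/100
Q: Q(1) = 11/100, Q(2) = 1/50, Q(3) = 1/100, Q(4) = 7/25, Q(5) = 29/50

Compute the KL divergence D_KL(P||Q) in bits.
2.2806 bits

D_KL(P||Q) = Σ P(x) log₂(P(x)/Q(x))

Computing term by term:
  P(1)·log₂(P(1)/Q(1)) = (1/25)·log₂((1/25)/(11/100)) = -0.05838
  P(2)·log₂(P(2)/Q(2)) = (3/10)·log₂((3/10)/(1/50)) = 1.17207
  P(3)·log₂(P(3)/Q(3)) = (29/100)·log₂((29/100)/(1/100)) = 1.40881
  P(4)·log₂(P(4)/Q(4)) = (7/25)·log₂((7/25)/(7/25)) = 0.00000
  P(5)·log₂(P(5)/Q(5)) = (9/100)·log₂((9/100)/(29/50)) = -0.24193

D_KL(P||Q) = -0.05838 + 1.17207 + 1.40881 + 0.00000 - 0.24193 = 2.28057 ≈ 2.2806 bits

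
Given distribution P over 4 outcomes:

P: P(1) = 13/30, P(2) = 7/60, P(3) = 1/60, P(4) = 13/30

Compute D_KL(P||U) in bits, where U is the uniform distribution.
0.4943 bits

U(i) = 1/4 for all i

D_KL(P||U) = Σ P(x) log₂(P(x) / (1/4))
           = Σ P(x) log₂(P(x)) + log₂(4)
           = log₂(4) - H(P)

H(P) = -Σ P(x) log₂(P(x)):
  -P(1)·log₂(P(1)) = -(13/30)·log₂(13/30) = 0.52280
  -P(2)·log₂(P(2)) = -(7/60)·log₂(7/60) = 0.36161
  -P(3)·log₂(P(3)) = -(1/60)·log₂(1/60) = 0.09845
  -P(4)·log₂(P(4)) = -(13/30)·log₂(13/30) = 0.52280
H(P) = 0.52280 + 0.36161 + 0.09845 + 0.52280 = 1.50566 bits

log₂(4) = 2.00000 bits

D_KL(P||U) = 2.00000 - 1.50566 = 0.49434 ≈ 0.4943 bits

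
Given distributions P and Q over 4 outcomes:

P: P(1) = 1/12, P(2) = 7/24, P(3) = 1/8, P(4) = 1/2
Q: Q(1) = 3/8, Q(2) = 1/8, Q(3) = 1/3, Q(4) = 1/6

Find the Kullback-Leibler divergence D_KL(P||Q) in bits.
0.7913 bits

D_KL(P||Q) = Σ P(x) log₂(P(x)/Q(x))

Computing term by term:
  P(1)·log₂(P(1)/Q(1)) = (1/12)·log₂((1/12)/(3/8)) = -0.18083
  P(2)·log₂(P(2)/Q(2)) = (7/24)·log₂((7/24)/(1/8)) = 0.35653
  P(3)·log₂(P(3)/Q(3)) = (1/8)·log₂((1/8)/(1/3)) = -0.17688
  P(4)·log₂(P(4)/Q(4)) = (1/2)·log₂((1/2)/(1/6)) = 0.79248

D_KL(P||Q) = -0.18083 + 0.35653 - 0.17688 + 0.79248 = 0.79130 ≈ 0.7913 bits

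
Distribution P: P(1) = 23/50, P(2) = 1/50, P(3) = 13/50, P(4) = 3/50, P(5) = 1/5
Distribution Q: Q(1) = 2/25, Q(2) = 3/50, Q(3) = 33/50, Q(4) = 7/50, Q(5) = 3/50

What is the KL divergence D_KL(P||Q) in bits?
1.0538 bits

D_KL(P||Q) = Σ P(x) log₂(P(x)/Q(x))

Computing term by term:
  P(1)·log₂(P(1)/Q(1)) = (23/50)·log₂((23/50)/(2/25)) = 1.16084
  P(2)·log₂(P(2)/Q(2)) = (1/50)·log₂((1/50)/(3/50)) = -0.03170
  P(3)·log₂(P(3)/Q(3)) = (13/50)·log₂((13/50)/(33/50)) = -0.34943
  P(4)·log₂(P(4)/Q(4)) = (3/50)·log₂((3/50)/(7/50)) = -0.07334
  P(5)·log₂(P(5)/Q(5)) = (1/5)·log₂((1/5)/(3/50)) = 0.34739

D_KL(P||Q) = 1.16084 - 0.03170 - 0.34943 - 0.07334 + 0.34739 = 1.05376 ≈ 1.0538 bits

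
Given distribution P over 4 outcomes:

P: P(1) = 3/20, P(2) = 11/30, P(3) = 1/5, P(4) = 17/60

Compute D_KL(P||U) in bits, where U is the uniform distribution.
0.0788 bits

U(i) = 1/4 for all i

D_KL(P||U) = Σ P(x) log₂(P(x) / (1/4))
           = Σ P(x) log₂(P(x)) + log₂(4)
           = log₂(4) - H(P)

H(P) = -Σ P(x) log₂(P(x)):
  -P(1)·log₂(P(1)) = -(3/20)·log₂(3/20) = 0.41054
  -P(2)·log₂(P(2)) = -(11/30)·log₂(11/30) = 0.53073
  -P(3)·log₂(P(3)) = -(1/5)·log₂(1/5) = 0.46439
  -P(4)·log₂(P(4)) = -(17/60)·log₂(17/60) = 0.51550
H(P) = 0.41054 + 0.53073 + 0.46439 + 0.51550 = 1.92116 bits

log₂(4) = 2.00000 bits

D_KL(P||U) = 2.00000 - 1.92116 = 0.07884 ≈ 0.0788 bits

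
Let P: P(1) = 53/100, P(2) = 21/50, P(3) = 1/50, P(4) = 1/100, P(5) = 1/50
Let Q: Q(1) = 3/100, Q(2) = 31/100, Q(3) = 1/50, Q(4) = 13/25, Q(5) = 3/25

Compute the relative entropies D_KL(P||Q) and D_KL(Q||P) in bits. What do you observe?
D_KL(P||Q) = 2.2711 bits, D_KL(Q||P) = 3.0143 bits. The two directions give different values (D_KL(Q||P) exceeds D_KL(P||Q) by 0.7432 bits): KL divergence is asymmetric.

D_KL(P||Q) = Σ P(x) log₂(P(x)/Q(x))

Computing term by term:
  P(1)·log₂(P(1)/Q(1)) = (53/100)·log₂((53/100)/(3/100)) = 2.19577
  P(2)·log₂(P(2)/Q(2)) = (21/50)·log₂((21/50)/(31/100)) = 0.18401
  P(3)·log₂(P(3)/Q(3)) = (1/50)·log₂((1/50)/(1/50)) = 0.00000
  P(4)·log₂(P(4)/Q(4)) = (1/100)·log₂((1/100)/(13/25)) = -0.05700
  P(5)·log₂(P(5)/Q(5)) = (1/50)·log₂((1/50)/(3/25)) = -0.05170

D_KL(P||Q) = 2.19577 + 0.18401 + 0.00000 - 0.05700 - 0.05170 = 2.27108 ≈ 2.2711 bits

D_KL(Q||P) = Σ Q(x) log₂(Q(x)/P(x))

Computing term by term:
  Q(1)·log₂(Q(1)/P(1)) = (3/100)·log₂((3/100)/(53/100)) = -0.12429
  Q(2)·log₂(Q(2)/P(2)) = (31/100)·log₂((31/100)/(21/50)) = -0.13582
  Q(3)·log₂(Q(3)/P(3)) = (1/50)·log₂((1/50)/(1/50)) = 0.00000
  Q(4)·log₂(Q(4)/P(4)) = (13/25)·log₂((13/25)/(1/100)) = 2.96423
  Q(5)·log₂(Q(5)/P(5)) = (3/25)·log₂((3/25)/(1/50)) = 0.31020

D_KL(Q||P) = -0.12429 - 0.13582 + 0.00000 + 2.96423 + 0.31020 = 3.01432 ≈ 3.0143 bits

These are NOT equal (difference: 0.7432 bits). KL divergence is asymmetric: D_KL(P||Q) ≠ D_KL(Q||P) in general.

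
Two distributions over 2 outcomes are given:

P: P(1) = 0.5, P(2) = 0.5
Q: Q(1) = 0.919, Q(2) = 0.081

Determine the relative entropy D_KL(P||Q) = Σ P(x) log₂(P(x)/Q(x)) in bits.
0.8739 bits

D_KL(P||Q) = Σ P(x) log₂(P(x)/Q(x))

Computing term by term:
  P(1)·log₂(P(1)/Q(1)) = 0.5·log₂(0.5/0.919) = -0.43907
  P(2)·log₂(P(2)/Q(2)) = 0.5·log₂(0.5/0.081) = 1.31297

D_KL(P||Q) = -0.43907 + 1.31297 = 0.87390 ≈ 0.8739 bits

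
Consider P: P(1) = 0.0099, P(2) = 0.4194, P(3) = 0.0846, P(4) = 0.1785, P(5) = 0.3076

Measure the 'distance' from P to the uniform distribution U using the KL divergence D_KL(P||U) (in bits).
0.4619 bits

U(i) = 1/5 for all i

D_KL(P||U) = Σ P(x) log₂(P(x) / (1/5))
           = Σ P(x) log₂(P(x)) + log₂(5)
           = log₂(5) - H(P)

H(P) = -Σ P(x) log₂(P(x)):
  -P(1)·log₂(P(1)) = -(0.0099)·log₂(0.0099) = 0.06592
  -P(2)·log₂(P(2)) = -(0.4194)·log₂(0.4194) = 0.52576
  -P(3)·log₂(P(3)) = -(0.0846)·log₂(0.0846) = 0.30145
  -P(4)·log₂(P(4)) = -(0.1785)·log₂(0.1785) = 0.44375
  -P(5)·log₂(P(5)) = -(0.3076)·log₂(0.3076) = 0.52319
H(P) = 0.06592 + 0.52576 + 0.30145 + 0.44375 + 0.52319 = 1.86007 bits

log₂(5) = 2.32193 bits

D_KL(P||U) = 2.32193 - 1.86007 = 0.46186 ≈ 0.4619 bits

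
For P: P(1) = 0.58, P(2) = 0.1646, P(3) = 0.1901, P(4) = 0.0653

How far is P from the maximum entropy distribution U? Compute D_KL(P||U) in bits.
0.4034 bits

U(i) = 1/4 for all i

D_KL(P||U) = Σ P(x) log₂(P(x) / (1/4))
           = Σ P(x) log₂(P(x)) + log₂(4)
           = log₂(4) - H(P)

H(P) = -Σ P(x) log₂(P(x)):
  -P(1)·log₂(P(1)) = -(0.58)·log₂(0.58) = 0.45581
  -P(2)·log₂(P(2)) = -(0.1646)·log₂(0.1646) = 0.42845
  -P(3)·log₂(P(3)) = -(0.1901)·log₂(0.1901) = 0.45532
  -P(4)·log₂(P(4)) = -(0.0653)·log₂(0.0653) = 0.25707
H(P) = 0.45581 + 0.42845 + 0.45532 + 0.25707 = 1.59665 bits

log₂(4) = 2.00000 bits

D_KL(P||U) = 2.00000 - 1.59665 = 0.40335 ≈ 0.4034 bits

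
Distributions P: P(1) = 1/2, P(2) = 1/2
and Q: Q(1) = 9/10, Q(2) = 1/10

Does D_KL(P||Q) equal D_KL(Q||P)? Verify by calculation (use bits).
D_KL(P||Q) = 0.7370 bits, D_KL(Q||P) = 0.5310 bits. No — D_KL(P||Q) ≠ D_KL(Q||P) for this pair.

D_KL(P||Q) = Σ P(x) log₂(P(x)/Q(x))

Computing term by term:
  P(1)·log₂(P(1)/Q(1)) = (1/2)·log₂((1/2)/(9/10)) = -0.42400
  P(2)·log₂(P(2)/Q(2)) = (1/2)·log₂((1/2)/(1/10)) = 1.16096

D_KL(P||Q) = -0.42400 + 1.16096 = 0.73696 ≈ 0.7370 bits

D_KL(Q||P) = Σ Q(x) log₂(Q(x)/P(x))

Computing term by term:
  Q(1)·log₂(Q(1)/P(1)) = (9/10)·log₂((9/10)/(1/2)) = 0.76320
  Q(2)·log₂(Q(2)/P(2)) = (1/10)·log₂((1/10)/(1/2)) = -0.23219

D_KL(Q||P) = 0.76320 - 0.23219 = 0.53101 ≈ 0.5310 bits

These are NOT equal (difference: 0.2060 bits). KL divergence is asymmetric: D_KL(P||Q) ≠ D_KL(Q||P) in general.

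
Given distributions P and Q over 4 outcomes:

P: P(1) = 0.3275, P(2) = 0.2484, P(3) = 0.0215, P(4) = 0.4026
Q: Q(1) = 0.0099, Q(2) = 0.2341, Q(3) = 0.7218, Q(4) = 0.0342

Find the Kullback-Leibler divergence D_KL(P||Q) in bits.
2.9976 bits

D_KL(P||Q) = Σ P(x) log₂(P(x)/Q(x))

Computing term by term:
  P(1)·log₂(P(1)/Q(1)) = 0.3275·log₂(0.3275/0.0099) = 1.65319
  P(2)·log₂(P(2)/Q(2)) = 0.2484·log₂(0.2484/0.2341) = 0.02125
  P(3)·log₂(P(3)/Q(3)) = 0.0215·log₂(0.0215/0.7218) = -0.10899
  P(4)·log₂(P(4)/Q(4)) = 0.4026·log₂(0.4026/0.0342) = 1.43216

D_KL(P||Q) = 1.65319 + 0.02125 - 0.10899 + 1.43216 = 2.99761 ≈ 2.9976 bits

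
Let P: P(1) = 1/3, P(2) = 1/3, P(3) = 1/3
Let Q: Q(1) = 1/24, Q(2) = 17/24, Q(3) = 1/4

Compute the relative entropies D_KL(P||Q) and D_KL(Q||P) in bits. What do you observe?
D_KL(P||Q) = 0.7759 bits, D_KL(Q||P) = 0.5415 bits. The two directions give different values (D_KL(P||Q) exceeds D_KL(Q||P) by 0.2344 bits): KL divergence is asymmetric.

D_KL(P||Q) = Σ P(x) log₂(P(x)/Q(x))

Computing term by term:
  P(1)·log₂(P(1)/Q(1)) = (1/3)·log₂((1/3)/(1/24)) = 1.00000
  P(2)·log₂(P(2)/Q(2)) = (1/3)·log₂((1/3)/(17/24)) = -0.36249
  P(3)·log₂(P(3)/Q(3)) = (1/3)·log₂((1/3)/(1/4)) = 0.13835

D_KL(P||Q) = 1.00000 - 0.36249 + 0.13835 = 0.77586 ≈ 0.7759 bits

D_KL(Q||P) = Σ Q(x) log₂(Q(x)/P(x))

Computing term by term:
  Q(1)·log₂(Q(1)/P(1)) = (1/24)·log₂((1/24)/(1/3)) = -0.12500
  Q(2)·log₂(Q(2)/P(2)) = (17/24)·log₂((17/24)/(1/3)) = 0.77029
  Q(3)·log₂(Q(3)/P(3)) = (1/4)·log₂((1/4)/(1/3)) = -0.10376

D_KL(Q||P) = -0.12500 + 0.77029 - 0.10376 = 0.54153 ≈ 0.5415 bits

These are NOT equal (difference: 0.2344 bits). KL divergence is asymmetric: D_KL(P||Q) ≠ D_KL(Q||P) in general.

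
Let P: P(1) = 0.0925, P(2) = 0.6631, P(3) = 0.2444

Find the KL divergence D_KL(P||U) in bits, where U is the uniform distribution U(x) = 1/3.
0.3775 bits

U(i) = 1/3 for all i

D_KL(P||U) = Σ P(x) log₂(P(x) / (1/3))
           = Σ P(x) log₂(P(x)) + log₂(3)
           = log₂(3) - H(P)

H(P) = -Σ P(x) log₂(P(x)):
  -P(1)·log₂(P(1)) = -(0.0925)·log₂(0.0925) = 0.31768
  -P(2)·log₂(P(2)) = -(0.6631)·log₂(0.6631) = 0.39302
  -P(3)·log₂(P(3)) = -(0.2444)·log₂(0.2444) = 0.49679
H(P) = 0.31768 + 0.39302 + 0.49679 = 1.20749 bits

log₂(3) = 1.58496 bits

D_KL(P||U) = 1.58496 - 1.20749 = 0.37747 ≈ 0.3775 bits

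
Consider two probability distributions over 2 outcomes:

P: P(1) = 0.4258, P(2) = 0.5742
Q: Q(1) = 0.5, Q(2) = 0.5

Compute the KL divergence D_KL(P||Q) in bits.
0.0159 bits

D_KL(P||Q) = Σ P(x) log₂(P(x)/Q(x))

Computing term by term:
  P(1)·log₂(P(1)/Q(1)) = 0.4258·log₂(0.4258/0.5) = -0.09868
  P(2)·log₂(P(2)/Q(2)) = 0.5742·log₂(0.5742/0.5) = 0.11462

D_KL(P||Q) = -0.09868 + 0.11462 = 0.01594 ≈ 0.0159 bits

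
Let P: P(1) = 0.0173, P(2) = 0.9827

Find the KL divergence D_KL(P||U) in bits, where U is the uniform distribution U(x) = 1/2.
0.8740 bits

U(i) = 1/2 for all i

D_KL(P||U) = Σ P(x) log₂(P(x) / (1/2))
           = Σ P(x) log₂(P(x)) + log₂(2)
           = log₂(2) - H(P)

H(P) = -Σ P(x) log₂(P(x)):
  -P(1)·log₂(P(1)) = -(0.0173)·log₂(0.0173) = 0.10126
  -P(2)·log₂(P(2)) = -(0.9827)·log₂(0.9827) = 0.02474
H(P) = 0.10126 + 0.02474 = 0.12600 bits

log₂(2) = 1.00000 bits

D_KL(P||U) = 1.00000 - 0.12600 = 0.87400 ≈ 0.8740 bits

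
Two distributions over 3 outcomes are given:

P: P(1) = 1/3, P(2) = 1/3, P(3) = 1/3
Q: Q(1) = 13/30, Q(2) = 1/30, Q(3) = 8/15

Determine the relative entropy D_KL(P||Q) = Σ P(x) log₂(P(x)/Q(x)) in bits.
0.7551 bits

D_KL(P||Q) = Σ P(x) log₂(P(x)/Q(x))

Computing term by term:
  P(1)·log₂(P(1)/Q(1)) = (1/3)·log₂((1/3)/(13/30)) = -0.12617
  P(2)·log₂(P(2)/Q(2)) = (1/3)·log₂((1/3)/(1/30)) = 1.10731
  P(3)·log₂(P(3)/Q(3)) = (1/3)·log₂((1/3)/(8/15)) = -0.22602

D_KL(P||Q) = -0.12617 + 1.10731 - 0.22602 = 0.75512 ≈ 0.7551 bits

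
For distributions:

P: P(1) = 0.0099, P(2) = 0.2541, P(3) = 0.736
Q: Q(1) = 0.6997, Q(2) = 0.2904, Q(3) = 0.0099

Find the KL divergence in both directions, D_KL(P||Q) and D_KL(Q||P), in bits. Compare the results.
D_KL(P||Q) = 4.4653 bits, D_KL(Q||P) = 4.2928 bits. D_KL(P||Q) is larger than D_KL(Q||P) by 0.1725 bits; the two directions differ.

D_KL(P||Q) = Σ P(x) log₂(P(x)/Q(x))

Computing term by term:
  P(1)·log₂(P(1)/Q(1)) = 0.0099·log₂(0.0099/0.6997) = -0.06082
  P(2)·log₂(P(2)/Q(2)) = 0.2541·log₂(0.2541/0.2904) = -0.04895
  P(3)·log₂(P(3)/Q(3)) = 0.736·log₂(0.736/0.0099) = 4.57507

D_KL(P||Q) = -0.06082 - 0.04895 + 4.57507 = 4.46530 ≈ 4.4653 bits

D_KL(Q||P) = Σ Q(x) log₂(Q(x)/P(x))

Computing term by term:
  Q(1)·log₂(Q(1)/P(1)) = 0.6997·log₂(0.6997/0.0099) = 4.29837
  Q(2)·log₂(Q(2)/P(2)) = 0.2904·log₂(0.2904/0.2541) = 0.05594
  Q(3)·log₂(Q(3)/P(3)) = 0.0099·log₂(0.0099/0.736) = -0.06154

D_KL(Q||P) = 4.29837 + 0.05594 - 0.06154 = 4.29277 ≈ 4.2928 bits

These are NOT equal (difference: 0.1725 bits). KL divergence is asymmetric: D_KL(P||Q) ≠ D_KL(Q||P) in general.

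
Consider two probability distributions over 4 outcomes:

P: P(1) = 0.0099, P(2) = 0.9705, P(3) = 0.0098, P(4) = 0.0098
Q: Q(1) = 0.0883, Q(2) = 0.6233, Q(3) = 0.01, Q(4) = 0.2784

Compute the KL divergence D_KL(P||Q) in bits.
0.5411 bits

D_KL(P||Q) = Σ P(x) log₂(P(x)/Q(x))

Computing term by term:
  P(1)·log₂(P(1)/Q(1)) = 0.0099·log₂(0.0099/0.0883) = -0.03125
  P(2)·log₂(P(2)/Q(2)) = 0.9705·log₂(0.9705/0.6233) = 0.61996
  P(3)·log₂(P(3)/Q(3)) = 0.0098·log₂(0.0098/0.01) = -0.00029
  P(4)·log₂(P(4)/Q(4)) = 0.0098·log₂(0.0098/0.2784) = -0.04732

D_KL(P||Q) = -0.03125 + 0.61996 - 0.00029 - 0.04732 = 0.54110 ≈ 0.5411 bits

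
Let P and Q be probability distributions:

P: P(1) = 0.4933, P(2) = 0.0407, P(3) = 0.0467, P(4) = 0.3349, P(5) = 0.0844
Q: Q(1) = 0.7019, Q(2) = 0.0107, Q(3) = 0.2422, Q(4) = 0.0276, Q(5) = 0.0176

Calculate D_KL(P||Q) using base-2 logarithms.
1.1134 bits

D_KL(P||Q) = Σ P(x) log₂(P(x)/Q(x))

Computing term by term:
  P(1)·log₂(P(1)/Q(1)) = 0.4933·log₂(0.4933/0.7019) = -0.25099
  P(2)·log₂(P(2)/Q(2)) = 0.0407·log₂(0.0407/0.0107) = 0.07845
  P(3)·log₂(P(3)/Q(3)) = 0.0467·log₂(0.0467/0.2422) = -0.11090
  P(4)·log₂(P(4)/Q(4)) = 0.3349·log₂(0.3349/0.0276) = 1.20597
  P(5)·log₂(P(5)/Q(5)) = 0.0844·log₂(0.0844/0.0176) = 0.19088

D_KL(P||Q) = -0.25099 + 0.07845 - 0.11090 + 1.20597 + 0.19088 = 1.11341 ≈ 1.1134 bits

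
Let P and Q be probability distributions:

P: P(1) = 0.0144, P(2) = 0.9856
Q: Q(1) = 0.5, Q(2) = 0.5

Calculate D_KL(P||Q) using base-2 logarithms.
0.8913 bits

D_KL(P||Q) = Σ P(x) log₂(P(x)/Q(x))

Computing term by term:
  P(1)·log₂(P(1)/Q(1)) = 0.0144·log₂(0.0144/0.5) = -0.07370
  P(2)·log₂(P(2)/Q(2)) = 0.9856·log₂(0.9856/0.5) = 0.96498

D_KL(P||Q) = -0.07370 + 0.96498 = 0.89128 ≈ 0.8913 bits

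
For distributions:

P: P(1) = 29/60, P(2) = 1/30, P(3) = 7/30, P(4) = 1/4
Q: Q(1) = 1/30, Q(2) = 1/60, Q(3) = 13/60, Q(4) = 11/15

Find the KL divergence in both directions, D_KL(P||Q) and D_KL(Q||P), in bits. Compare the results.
D_KL(P||Q) = 1.5348 bits, D_KL(Q||P) = 0.9701 bits. D_KL(P||Q) is larger than D_KL(Q||P) by 0.5647 bits; the two directions differ.

D_KL(P||Q) = Σ P(x) log₂(P(x)/Q(x))

Computing term by term:
  P(1)·log₂(P(1)/Q(1)) = (29/60)·log₂((29/60)/(1/30)) = 1.86469
  P(2)·log₂(P(2)/Q(2)) = (1/30)·log₂((1/30)/(1/60)) = 0.03333
  P(3)·log₂(P(3)/Q(3)) = (7/30)·log₂((7/30)/(13/60)) = 0.02495
  P(4)·log₂(P(4)/Q(4)) = (1/4)·log₂((1/4)/(11/15)) = -0.38814

D_KL(P||Q) = 1.86469 + 0.03333 + 0.02495 - 0.38814 = 1.53483 ≈ 1.5348 bits

D_KL(Q||P) = Σ Q(x) log₂(Q(x)/P(x))

Computing term by term:
  Q(1)·log₂(Q(1)/P(1)) = (1/30)·log₂((1/30)/(29/60)) = -0.12860
  Q(2)·log₂(Q(2)/P(2)) = (1/60)·log₂((1/60)/(1/30)) = -0.01667
  Q(3)·log₂(Q(3)/P(3)) = (13/60)·log₂((13/60)/(7/30)) = -0.02316
  Q(4)·log₂(Q(4)/P(4)) = (11/15)·log₂((11/15)/(1/4)) = 1.13853

D_KL(Q||P) = -0.12860 - 0.01667 - 0.02316 + 1.13853 = 0.97010 ≈ 0.9701 bits

These are NOT equal (difference: 0.5647 bits). KL divergence is asymmetric: D_KL(P||Q) ≠ D_KL(Q||P) in general.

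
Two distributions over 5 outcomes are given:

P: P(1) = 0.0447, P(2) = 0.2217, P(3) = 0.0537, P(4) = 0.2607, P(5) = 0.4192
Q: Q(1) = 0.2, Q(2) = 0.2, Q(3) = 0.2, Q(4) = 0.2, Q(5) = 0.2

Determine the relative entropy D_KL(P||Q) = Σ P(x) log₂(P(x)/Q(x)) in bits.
0.3817 bits

D_KL(P||Q) = Σ P(x) log₂(P(x)/Q(x))

Computing term by term:
  P(1)·log₂(P(1)/Q(1)) = 0.0447·log₂(0.0447/0.2) = -0.09663
  P(2)·log₂(P(2)/Q(2)) = 0.2217·log₂(0.2217/0.2) = 0.03295
  P(3)·log₂(P(3)/Q(3)) = 0.0537·log₂(0.0537/0.2) = -0.10187
  P(4)·log₂(P(4)/Q(4)) = 0.2607·log₂(0.2607/0.2) = 0.09969
  P(5)·log₂(P(5)/Q(5)) = 0.4192·log₂(0.4192/0.2) = 0.44755

D_KL(P||Q) = -0.09663 + 0.03295 - 0.10187 + 0.09969 + 0.44755 = 0.38169 ≈ 0.3817 bits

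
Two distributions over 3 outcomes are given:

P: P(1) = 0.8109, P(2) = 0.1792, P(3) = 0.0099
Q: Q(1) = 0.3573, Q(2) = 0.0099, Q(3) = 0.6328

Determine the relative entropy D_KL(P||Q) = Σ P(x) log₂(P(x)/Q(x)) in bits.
1.6481 bits

D_KL(P||Q) = Σ P(x) log₂(P(x)/Q(x))

Computing term by term:
  P(1)·log₂(P(1)/Q(1)) = 0.8109·log₂(0.8109/0.3573) = 0.95880
  P(2)·log₂(P(2)/Q(2)) = 0.1792·log₂(0.1792/0.0099) = 0.74870
  P(3)·log₂(P(3)/Q(3)) = 0.0099·log₂(0.0099/0.6328) = -0.05938

D_KL(P||Q) = 0.95880 + 0.74870 - 0.05938 = 1.64812 ≈ 1.6481 bits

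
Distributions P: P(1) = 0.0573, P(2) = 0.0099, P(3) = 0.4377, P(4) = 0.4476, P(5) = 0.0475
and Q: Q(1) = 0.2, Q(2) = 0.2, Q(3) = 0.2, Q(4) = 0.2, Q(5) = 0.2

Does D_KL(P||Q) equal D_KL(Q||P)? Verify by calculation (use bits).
D_KL(P||Q) = 0.7700 bits, D_KL(Q||P) = 1.1843 bits. No — D_KL(P||Q) ≠ D_KL(Q||P) for this pair.

D_KL(P||Q) = Σ P(x) log₂(P(x)/Q(x))

Computing term by term:
  P(1)·log₂(P(1)/Q(1)) = 0.0573·log₂(0.0573/0.2) = -0.10333
  P(2)·log₂(P(2)/Q(2)) = 0.0099·log₂(0.0099/0.2) = -0.04293
  P(3)·log₂(P(3)/Q(3)) = 0.4377·log₂(0.4377/0.2) = 0.49458
  P(4)·log₂(P(4)/Q(4)) = 0.4476·log₂(0.4476/0.2) = 0.52021
  P(5)·log₂(P(5)/Q(5)) = 0.0475·log₂(0.0475/0.2) = -0.09852

D_KL(P||Q) = -0.10333 - 0.04293 + 0.49458 + 0.52021 - 0.09852 = 0.77001 ≈ 0.7700 bits

D_KL(Q||P) = Σ Q(x) log₂(Q(x)/P(x))

Computing term by term:
  Q(1)·log₂(Q(1)/P(1)) = 0.2·log₂(0.2/0.0573) = 0.36068
  Q(2)·log₂(Q(2)/P(2)) = 0.2·log₂(0.2/0.0099) = 0.86729
  Q(3)·log₂(Q(3)/P(3)) = 0.2·log₂(0.2/0.4377) = -0.22599
  Q(4)·log₂(Q(4)/P(4)) = 0.2·log₂(0.2/0.4476) = -0.23244
  Q(5)·log₂(Q(5)/P(5)) = 0.2·log₂(0.2/0.0475) = 0.41480

D_KL(Q||P) = 0.36068 + 0.86729 - 0.22599 - 0.23244 + 0.41480 = 1.18434 ≈ 1.1843 bits

These are NOT equal (difference: 0.4143 bits). KL divergence is asymmetric: D_KL(P||Q) ≠ D_KL(Q||P) in general.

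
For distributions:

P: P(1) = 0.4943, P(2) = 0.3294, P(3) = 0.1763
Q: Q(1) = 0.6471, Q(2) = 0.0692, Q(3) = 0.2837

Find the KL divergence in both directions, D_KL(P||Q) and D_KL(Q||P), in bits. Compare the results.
D_KL(P||Q) = 0.4284 bits, D_KL(Q||P) = 0.2904 bits. D_KL(P||Q) is larger than D_KL(Q||P) by 0.1380 bits; the two directions differ.

D_KL(P||Q) = Σ P(x) log₂(P(x)/Q(x))

Computing term by term:
  P(1)·log₂(P(1)/Q(1)) = 0.4943·log₂(0.4943/0.6471) = -0.19209
  P(2)·log₂(P(2)/Q(2)) = 0.3294·log₂(0.3294/0.0692) = 0.74148
  P(3)·log₂(P(3)/Q(3)) = 0.1763·log₂(0.1763/0.2837) = -0.12100

D_KL(P||Q) = -0.19209 + 0.74148 - 0.12100 = 0.42839 ≈ 0.4284 bits

D_KL(Q||P) = Σ Q(x) log₂(Q(x)/P(x))

Computing term by term:
  Q(1)·log₂(Q(1)/P(1)) = 0.6471·log₂(0.6471/0.4943) = 0.25146
  Q(2)·log₂(Q(2)/P(2)) = 0.0692·log₂(0.0692/0.3294) = -0.15577
  Q(3)·log₂(Q(3)/P(3)) = 0.2837·log₂(0.2837/0.1763) = 0.19471

D_KL(Q||P) = 0.25146 - 0.15577 + 0.19471 = 0.29040 ≈ 0.2904 bits

These are NOT equal (difference: 0.1380 bits). KL divergence is asymmetric: D_KL(P||Q) ≠ D_KL(Q||P) in general.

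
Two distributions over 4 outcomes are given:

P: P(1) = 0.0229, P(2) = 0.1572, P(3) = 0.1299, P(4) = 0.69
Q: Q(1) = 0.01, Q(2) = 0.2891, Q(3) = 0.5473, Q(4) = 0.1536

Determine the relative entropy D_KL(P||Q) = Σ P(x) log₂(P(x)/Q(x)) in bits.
1.1152 bits

D_KL(P||Q) = Σ P(x) log₂(P(x)/Q(x))

Computing term by term:
  P(1)·log₂(P(1)/Q(1)) = 0.0229·log₂(0.0229/0.01) = 0.02737
  P(2)·log₂(P(2)/Q(2)) = 0.1572·log₂(0.1572/0.2891) = -0.13817
  P(3)·log₂(P(3)/Q(3)) = 0.1299·log₂(0.1299/0.5473) = -0.26953
  P(4)·log₂(P(4)/Q(4)) = 0.69·log₂(0.69/0.1536) = 1.49552

D_KL(P||Q) = 0.02737 - 0.13817 - 0.26953 + 1.49552 = 1.11519 ≈ 1.1152 bits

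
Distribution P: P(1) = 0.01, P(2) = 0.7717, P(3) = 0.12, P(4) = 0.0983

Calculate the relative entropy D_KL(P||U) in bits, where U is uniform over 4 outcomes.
0.9490 bits

U(i) = 1/4 for all i

D_KL(P||U) = Σ P(x) log₂(P(x) / (1/4))
           = Σ P(x) log₂(P(x)) + log₂(4)
           = log₂(4) - H(P)

H(P) = -Σ P(x) log₂(P(x)):
  -P(1)·log₂(P(1)) = -(0.01)·log₂(0.01) = 0.06644
  -P(2)·log₂(P(2)) = -(0.7717)·log₂(0.7717) = 0.28853
  -P(3)·log₂(P(3)) = -(0.12)·log₂(0.12) = 0.36707
  -P(4)·log₂(P(4)) = -(0.0983)·log₂(0.0983) = 0.32898
H(P) = 0.06644 + 0.28853 + 0.36707 + 0.32898 = 1.05102 bits

log₂(4) = 2.00000 bits

D_KL(P||U) = 2.00000 - 1.05102 = 0.94898 ≈ 0.9490 bits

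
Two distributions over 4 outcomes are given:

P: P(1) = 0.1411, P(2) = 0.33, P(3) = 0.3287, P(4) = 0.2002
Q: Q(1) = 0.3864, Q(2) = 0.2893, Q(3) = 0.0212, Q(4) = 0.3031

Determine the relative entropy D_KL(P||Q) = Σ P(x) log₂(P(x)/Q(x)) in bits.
1.0377 bits

D_KL(P||Q) = Σ P(x) log₂(P(x)/Q(x))

Computing term by term:
  P(1)·log₂(P(1)/Q(1)) = 0.1411·log₂(0.1411/0.3864) = -0.20507
  P(2)·log₂(P(2)/Q(2)) = 0.33·log₂(0.33/0.2893) = 0.06267
  P(3)·log₂(P(3)/Q(3)) = 0.3287·log₂(0.3287/0.0212) = 1.29989
  P(4)·log₂(P(4)/Q(4)) = 0.2002·log₂(0.2002/0.3031) = -0.11979

D_KL(P||Q) = -0.20507 + 0.06267 + 1.29989 - 0.11979 = 1.03770 ≈ 1.0377 bits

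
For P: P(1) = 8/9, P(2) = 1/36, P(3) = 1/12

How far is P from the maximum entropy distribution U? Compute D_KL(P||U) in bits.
0.9916 bits

U(i) = 1/3 for all i

D_KL(P||U) = Σ P(x) log₂(P(x) / (1/3))
           = Σ P(x) log₂(P(x)) + log₂(3)
           = log₂(3) - H(P)

H(P) = -Σ P(x) log₂(P(x)):
  -P(1)·log₂(P(1)) = -(8/9)·log₂(8/9) = 0.15104
  -P(2)·log₂(P(2)) = -(1/36)·log₂(1/36) = 0.14361
  -P(3)·log₂(P(3)) = -(1/12)·log₂(1/12) = 0.29875
H(P) = 0.15104 + 0.14361 + 0.29875 = 0.59340 bits

log₂(3) = 1.58496 bits

D_KL(P||U) = 1.58496 - 0.59340 = 0.99156 ≈ 0.9916 bits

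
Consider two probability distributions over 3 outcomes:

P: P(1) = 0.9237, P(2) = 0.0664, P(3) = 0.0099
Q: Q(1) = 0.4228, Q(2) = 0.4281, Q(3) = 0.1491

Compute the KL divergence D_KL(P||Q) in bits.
0.8242 bits

D_KL(P||Q) = Σ P(x) log₂(P(x)/Q(x))

Computing term by term:
  P(1)·log₂(P(1)/Q(1)) = 0.9237·log₂(0.9237/0.4228) = 1.04142
  P(2)·log₂(P(2)/Q(2)) = 0.0664·log₂(0.0664/0.4281) = -0.17853
  P(3)·log₂(P(3)/Q(3)) = 0.0099·log₂(0.0099/0.1491) = -0.03874

D_KL(P||Q) = 1.04142 - 0.17853 - 0.03874 = 0.82415 ≈ 0.8242 bits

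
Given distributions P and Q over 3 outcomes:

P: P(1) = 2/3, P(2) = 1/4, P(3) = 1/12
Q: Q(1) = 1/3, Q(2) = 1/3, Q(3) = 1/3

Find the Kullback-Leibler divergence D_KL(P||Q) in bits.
0.3962 bits

D_KL(P||Q) = Σ P(x) log₂(P(x)/Q(x))

Computing term by term:
  P(1)·log₂(P(1)/Q(1)) = (2/3)·log₂((2/3)/(1/3)) = 0.66667
  P(2)·log₂(P(2)/Q(2)) = (1/4)·log₂((1/4)/(1/3)) = -0.10376
  P(3)·log₂(P(3)/Q(3)) = (1/12)·log₂((1/12)/(1/3)) = -0.16667

D_KL(P||Q) = 0.66667 - 0.10376 - 0.16667 = 0.39624 ≈ 0.3962 bits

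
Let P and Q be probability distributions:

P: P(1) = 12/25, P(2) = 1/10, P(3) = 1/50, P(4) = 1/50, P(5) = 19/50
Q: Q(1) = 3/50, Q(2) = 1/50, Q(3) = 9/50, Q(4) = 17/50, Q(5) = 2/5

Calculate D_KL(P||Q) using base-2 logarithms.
1.4989 bits

D_KL(P||Q) = Σ P(x) log₂(P(x)/Q(x))

Computing term by term:
  P(1)·log₂(P(1)/Q(1)) = (12/25)·log₂((12/25)/(3/50)) = 1.44000
  P(2)·log₂(P(2)/Q(2)) = (1/10)·log₂((1/10)/(1/50)) = 0.23219
  P(3)·log₂(P(3)/Q(3)) = (1/50)·log₂((1/50)/(9/50)) = -0.06340
  P(4)·log₂(P(4)/Q(4)) = (1/50)·log₂((1/50)/(17/50)) = -0.08175
  P(5)·log₂(P(5)/Q(5)) = (19/50)·log₂((19/50)/(2/5)) = -0.02812

D_KL(P||Q) = 1.44000 + 0.23219 - 0.06340 - 0.08175 - 0.02812 = 1.49892 ≈ 1.4989 bits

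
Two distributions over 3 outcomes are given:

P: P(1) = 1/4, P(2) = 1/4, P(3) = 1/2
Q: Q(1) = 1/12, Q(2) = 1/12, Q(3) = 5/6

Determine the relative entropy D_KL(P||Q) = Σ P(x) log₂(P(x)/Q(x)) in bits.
0.4240 bits

D_KL(P||Q) = Σ P(x) log₂(P(x)/Q(x))

Computing term by term:
  P(1)·log₂(P(1)/Q(1)) = (1/4)·log₂((1/4)/(1/12)) = 0.39624
  P(2)·log₂(P(2)/Q(2)) = (1/4)·log₂((1/4)/(1/12)) = 0.39624
  P(3)·log₂(P(3)/Q(3)) = (1/2)·log₂((1/2)/(5/6)) = -0.36848

D_KL(P||Q) = 0.39624 + 0.39624 - 0.36848 = 0.42400 ≈ 0.4240 bits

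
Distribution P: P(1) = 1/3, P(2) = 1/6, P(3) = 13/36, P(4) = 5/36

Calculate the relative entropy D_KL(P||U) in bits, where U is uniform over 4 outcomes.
0.1146 bits

U(i) = 1/4 for all i

D_KL(P||U) = Σ P(x) log₂(P(x) / (1/4))
           = Σ P(x) log₂(P(x)) + log₂(4)
           = log₂(4) - H(P)

H(P) = -Σ P(x) log₂(P(x)):
  -P(1)·log₂(P(1)) = -(1/3)·log₂(1/3) = 0.52832
  -P(2)·log₂(P(2)) = -(1/6)·log₂(1/6) = 0.43083
  -P(3)·log₂(P(3)) = -(13/36)·log₂(13/36) = 0.53065
  -P(4)·log₂(P(4)) = -(5/36)·log₂(5/36) = 0.39556
H(P) = 0.52832 + 0.43083 + 0.53065 + 0.39556 = 1.88536 bits

log₂(4) = 2.00000 bits

D_KL(P||U) = 2.00000 - 1.88536 = 0.11464 ≈ 0.1146 bits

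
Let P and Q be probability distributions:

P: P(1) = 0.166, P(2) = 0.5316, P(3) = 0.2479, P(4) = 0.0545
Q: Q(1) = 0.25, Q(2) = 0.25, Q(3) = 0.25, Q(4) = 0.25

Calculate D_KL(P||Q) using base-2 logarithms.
0.3578 bits

D_KL(P||Q) = Σ P(x) log₂(P(x)/Q(x))

Computing term by term:
  P(1)·log₂(P(1)/Q(1)) = 0.166·log₂(0.166/0.25) = -0.09806
  P(2)·log₂(P(2)/Q(2)) = 0.5316·log₂(0.5316/0.25) = 0.57860
  P(3)·log₂(P(3)/Q(3)) = 0.2479·log₂(0.2479/0.25) = -0.00302
  P(4)·log₂(P(4)/Q(4)) = 0.0545·log₂(0.0545/0.25) = -0.11977

D_KL(P||Q) = -0.09806 + 0.57860 - 0.00302 - 0.11977 = 0.35775 ≈ 0.3578 bits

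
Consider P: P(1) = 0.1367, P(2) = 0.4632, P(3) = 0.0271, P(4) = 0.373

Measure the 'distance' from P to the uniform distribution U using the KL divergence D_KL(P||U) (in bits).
0.4215 bits

U(i) = 1/4 for all i

D_KL(P||U) = Σ P(x) log₂(P(x) / (1/4))
           = Σ P(x) log₂(P(x)) + log₂(4)
           = log₂(4) - H(P)

H(P) = -Σ P(x) log₂(P(x)):
  -P(1)·log₂(P(1)) = -(0.1367)·log₂(0.1367) = 0.39245
  -P(2)·log₂(P(2)) = -(0.4632)·log₂(0.4632) = 0.51429
  -P(3)·log₂(P(3)) = -(0.0271)·log₂(0.0271) = 0.14107
  -P(4)·log₂(P(4)) = -(0.373)·log₂(0.373) = 0.53069
H(P) = 0.39245 + 0.51429 + 0.14107 + 0.53069 = 1.57850 bits

log₂(4) = 2.00000 bits

D_KL(P||U) = 2.00000 - 1.57850 = 0.42150 ≈ 0.4215 bits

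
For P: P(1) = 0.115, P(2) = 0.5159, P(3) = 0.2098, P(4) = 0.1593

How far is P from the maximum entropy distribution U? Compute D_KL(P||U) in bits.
0.2537 bits

U(i) = 1/4 for all i

D_KL(P||U) = Σ P(x) log₂(P(x) / (1/4))
           = Σ P(x) log₂(P(x)) + log₂(4)
           = log₂(4) - H(P)

H(P) = -Σ P(x) log₂(P(x)):
  -P(1)·log₂(P(1)) = -(0.115)·log₂(0.115) = 0.35883
  -P(2)·log₂(P(2)) = -(0.5159)·log₂(0.5159) = 0.49260
  -P(3)·log₂(P(3)) = -(0.2098)·log₂(0.2098) = 0.47266
  -P(4)·log₂(P(4)) = -(0.1593)·log₂(0.1593) = 0.42217
H(P) = 0.35883 + 0.49260 + 0.47266 + 0.42217 = 1.74626 bits

log₂(4) = 2.00000 bits

D_KL(P||U) = 2.00000 - 1.74626 = 0.25374 ≈ 0.2537 bits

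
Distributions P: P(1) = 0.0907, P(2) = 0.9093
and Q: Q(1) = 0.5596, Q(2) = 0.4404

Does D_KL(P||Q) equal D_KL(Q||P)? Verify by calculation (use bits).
D_KL(P||Q) = 0.7130 bits, D_KL(Q||P) = 1.0084 bits. No — D_KL(P||Q) ≠ D_KL(Q||P) for this pair.

D_KL(P||Q) = Σ P(x) log₂(P(x)/Q(x))

Computing term by term:
  P(1)·log₂(P(1)/Q(1)) = 0.0907·log₂(0.0907/0.5596) = -0.23811
  P(2)·log₂(P(2)/Q(2)) = 0.9093·log₂(0.9093/0.4404) = 0.95107

D_KL(P||Q) = -0.23811 + 0.95107 = 0.71296 ≈ 0.7130 bits

D_KL(Q||P) = Σ Q(x) log₂(Q(x)/P(x))

Computing term by term:
  Q(1)·log₂(Q(1)/P(1)) = 0.5596·log₂(0.5596/0.0907) = 1.46907
  Q(2)·log₂(Q(2)/P(2)) = 0.4404·log₂(0.4404/0.9093) = -0.46063

D_KL(Q||P) = 1.46907 - 0.46063 = 1.00844 ≈ 1.0084 bits

These are NOT equal (difference: 0.2954 bits). KL divergence is asymmetric: D_KL(P||Q) ≠ D_KL(Q||P) in general.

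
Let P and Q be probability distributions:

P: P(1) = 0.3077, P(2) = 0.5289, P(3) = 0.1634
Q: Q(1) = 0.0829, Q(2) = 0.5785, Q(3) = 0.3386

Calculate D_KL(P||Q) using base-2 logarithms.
0.3420 bits

D_KL(P||Q) = Σ P(x) log₂(P(x)/Q(x))

Computing term by term:
  P(1)·log₂(P(1)/Q(1)) = 0.3077·log₂(0.3077/0.0829) = 0.58219
  P(2)·log₂(P(2)/Q(2)) = 0.5289·log₂(0.5289/0.5785) = -0.06840
  P(3)·log₂(P(3)/Q(3)) = 0.1634·log₂(0.1634/0.3386) = -0.17176

D_KL(P||Q) = 0.58219 - 0.06840 - 0.17176 = 0.34203 ≈ 0.3420 bits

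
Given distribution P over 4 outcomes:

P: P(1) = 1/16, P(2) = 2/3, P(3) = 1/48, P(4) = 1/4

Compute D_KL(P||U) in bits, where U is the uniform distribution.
0.7437 bits

U(i) = 1/4 for all i

D_KL(P||U) = Σ P(x) log₂(P(x) / (1/4))
           = Σ P(x) log₂(P(x)) + log₂(4)
           = log₂(4) - H(P)

H(P) = -Σ P(x) log₂(P(x)):
  -P(1)·log₂(P(1)) = -(1/16)·log₂(1/16) = 0.25000
  -P(2)·log₂(P(2)) = -(2/3)·log₂(2/3) = 0.38998
  -P(3)·log₂(P(3)) = -(1/48)·log₂(1/48) = 0.11635
  -P(4)·log₂(P(4)) = -(1/4)·log₂(1/4) = 0.50000
H(P) = 0.25000 + 0.38998 + 0.11635 + 0.50000 = 1.25633 bits

log₂(4) = 2.00000 bits

D_KL(P||U) = 2.00000 - 1.25633 = 0.74367 ≈ 0.7437 bits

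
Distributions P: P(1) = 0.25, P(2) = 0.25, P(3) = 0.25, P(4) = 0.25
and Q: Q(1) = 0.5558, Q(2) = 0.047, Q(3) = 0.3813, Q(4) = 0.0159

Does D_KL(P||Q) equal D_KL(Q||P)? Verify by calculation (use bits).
D_KL(P||Q) = 1.1561 bits, D_KL(Q||P) = 0.6963 bits. No — D_KL(P||Q) ≠ D_KL(Q||P) for this pair.

D_KL(P||Q) = Σ P(x) log₂(P(x)/Q(x))

Computing term by term:
  P(1)·log₂(P(1)/Q(1)) = 0.25·log₂(0.25/0.5558) = -0.28816
  P(2)·log₂(P(2)/Q(2)) = 0.25·log₂(0.25/0.047) = 0.60280
  P(3)·log₂(P(3)/Q(3)) = 0.25·log₂(0.25/0.3813) = -0.15225
  P(4)·log₂(P(4)/Q(4)) = 0.25·log₂(0.25/0.0159) = 0.99371

D_KL(P||Q) = -0.28816 + 0.60280 - 0.15225 + 0.99371 = 1.15610 ≈ 1.1561 bits

D_KL(Q||P) = Σ Q(x) log₂(Q(x)/P(x))

Computing term by term:
  Q(1)·log₂(Q(1)/P(1)) = 0.5558·log₂(0.5558/0.25) = 0.64064
  Q(2)·log₂(Q(2)/P(2)) = 0.047·log₂(0.047/0.25) = -0.11333
  Q(3)·log₂(Q(3)/P(3)) = 0.3813·log₂(0.3813/0.25) = 0.23221
  Q(4)·log₂(Q(4)/P(4)) = 0.0159·log₂(0.0159/0.25) = -0.06320

D_KL(Q||P) = 0.64064 - 0.11333 + 0.23221 - 0.06320 = 0.69632 ≈ 0.6963 bits

These are NOT equal (difference: 0.4598 bits). KL divergence is asymmetric: D_KL(P||Q) ≠ D_KL(Q||P) in general.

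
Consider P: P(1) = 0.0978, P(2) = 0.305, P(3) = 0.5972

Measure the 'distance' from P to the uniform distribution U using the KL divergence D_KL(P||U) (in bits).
0.2903 bits

U(i) = 1/3 for all i

D_KL(P||U) = Σ P(x) log₂(P(x) / (1/3))
           = Σ P(x) log₂(P(x)) + log₂(3)
           = log₂(3) - H(P)

H(P) = -Σ P(x) log₂(P(x)):
  -P(1)·log₂(P(1)) = -(0.0978)·log₂(0.0978) = 0.32802
  -P(2)·log₂(P(2)) = -(0.305)·log₂(0.305) = 0.52250
  -P(3)·log₂(P(3)) = -(0.5972)·log₂(0.5972) = 0.44415
H(P) = 0.32802 + 0.52250 + 0.44415 = 1.29467 bits

log₂(3) = 1.58496 bits

D_KL(P||U) = 1.58496 - 1.29467 = 0.29029 ≈ 0.2903 bits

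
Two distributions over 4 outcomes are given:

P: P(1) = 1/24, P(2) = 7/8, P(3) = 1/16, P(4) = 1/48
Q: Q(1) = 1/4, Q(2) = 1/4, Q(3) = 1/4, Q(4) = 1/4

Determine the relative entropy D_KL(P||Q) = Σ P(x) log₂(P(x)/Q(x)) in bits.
1.2740 bits

D_KL(P||Q) = Σ P(x) log₂(P(x)/Q(x))

Computing term by term:
  P(1)·log₂(P(1)/Q(1)) = (1/24)·log₂((1/24)/(1/4)) = -0.10771
  P(2)·log₂(P(2)/Q(2)) = (7/8)·log₂((7/8)/(1/4)) = 1.58144
  P(3)·log₂(P(3)/Q(3)) = (1/16)·log₂((1/16)/(1/4)) = -0.12500
  P(4)·log₂(P(4)/Q(4)) = (1/48)·log₂((1/48)/(1/4)) = -0.07469

D_KL(P||Q) = -0.10771 + 1.58144 - 0.12500 - 0.07469 = 1.27404 ≈ 1.2740 bits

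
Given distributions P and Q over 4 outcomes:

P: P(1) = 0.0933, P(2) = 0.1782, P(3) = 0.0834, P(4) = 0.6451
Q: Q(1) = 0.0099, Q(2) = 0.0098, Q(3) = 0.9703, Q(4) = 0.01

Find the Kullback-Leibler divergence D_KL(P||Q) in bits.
4.6304 bits

D_KL(P||Q) = Σ P(x) log₂(P(x)/Q(x))

Computing term by term:
  P(1)·log₂(P(1)/Q(1)) = 0.0933·log₂(0.0933/0.0099) = 0.30195
  P(2)·log₂(P(2)/Q(2)) = 0.1782·log₂(0.1782/0.0098) = 0.74569
  P(3)·log₂(P(3)/Q(3)) = 0.0834·log₂(0.0834/0.9703) = -0.29526
  P(4)·log₂(P(4)/Q(4)) = 0.6451·log₂(0.6451/0.01) = 3.87799

D_KL(P||Q) = 0.30195 + 0.74569 - 0.29526 + 3.87799 = 4.63037 ≈ 4.6304 bits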